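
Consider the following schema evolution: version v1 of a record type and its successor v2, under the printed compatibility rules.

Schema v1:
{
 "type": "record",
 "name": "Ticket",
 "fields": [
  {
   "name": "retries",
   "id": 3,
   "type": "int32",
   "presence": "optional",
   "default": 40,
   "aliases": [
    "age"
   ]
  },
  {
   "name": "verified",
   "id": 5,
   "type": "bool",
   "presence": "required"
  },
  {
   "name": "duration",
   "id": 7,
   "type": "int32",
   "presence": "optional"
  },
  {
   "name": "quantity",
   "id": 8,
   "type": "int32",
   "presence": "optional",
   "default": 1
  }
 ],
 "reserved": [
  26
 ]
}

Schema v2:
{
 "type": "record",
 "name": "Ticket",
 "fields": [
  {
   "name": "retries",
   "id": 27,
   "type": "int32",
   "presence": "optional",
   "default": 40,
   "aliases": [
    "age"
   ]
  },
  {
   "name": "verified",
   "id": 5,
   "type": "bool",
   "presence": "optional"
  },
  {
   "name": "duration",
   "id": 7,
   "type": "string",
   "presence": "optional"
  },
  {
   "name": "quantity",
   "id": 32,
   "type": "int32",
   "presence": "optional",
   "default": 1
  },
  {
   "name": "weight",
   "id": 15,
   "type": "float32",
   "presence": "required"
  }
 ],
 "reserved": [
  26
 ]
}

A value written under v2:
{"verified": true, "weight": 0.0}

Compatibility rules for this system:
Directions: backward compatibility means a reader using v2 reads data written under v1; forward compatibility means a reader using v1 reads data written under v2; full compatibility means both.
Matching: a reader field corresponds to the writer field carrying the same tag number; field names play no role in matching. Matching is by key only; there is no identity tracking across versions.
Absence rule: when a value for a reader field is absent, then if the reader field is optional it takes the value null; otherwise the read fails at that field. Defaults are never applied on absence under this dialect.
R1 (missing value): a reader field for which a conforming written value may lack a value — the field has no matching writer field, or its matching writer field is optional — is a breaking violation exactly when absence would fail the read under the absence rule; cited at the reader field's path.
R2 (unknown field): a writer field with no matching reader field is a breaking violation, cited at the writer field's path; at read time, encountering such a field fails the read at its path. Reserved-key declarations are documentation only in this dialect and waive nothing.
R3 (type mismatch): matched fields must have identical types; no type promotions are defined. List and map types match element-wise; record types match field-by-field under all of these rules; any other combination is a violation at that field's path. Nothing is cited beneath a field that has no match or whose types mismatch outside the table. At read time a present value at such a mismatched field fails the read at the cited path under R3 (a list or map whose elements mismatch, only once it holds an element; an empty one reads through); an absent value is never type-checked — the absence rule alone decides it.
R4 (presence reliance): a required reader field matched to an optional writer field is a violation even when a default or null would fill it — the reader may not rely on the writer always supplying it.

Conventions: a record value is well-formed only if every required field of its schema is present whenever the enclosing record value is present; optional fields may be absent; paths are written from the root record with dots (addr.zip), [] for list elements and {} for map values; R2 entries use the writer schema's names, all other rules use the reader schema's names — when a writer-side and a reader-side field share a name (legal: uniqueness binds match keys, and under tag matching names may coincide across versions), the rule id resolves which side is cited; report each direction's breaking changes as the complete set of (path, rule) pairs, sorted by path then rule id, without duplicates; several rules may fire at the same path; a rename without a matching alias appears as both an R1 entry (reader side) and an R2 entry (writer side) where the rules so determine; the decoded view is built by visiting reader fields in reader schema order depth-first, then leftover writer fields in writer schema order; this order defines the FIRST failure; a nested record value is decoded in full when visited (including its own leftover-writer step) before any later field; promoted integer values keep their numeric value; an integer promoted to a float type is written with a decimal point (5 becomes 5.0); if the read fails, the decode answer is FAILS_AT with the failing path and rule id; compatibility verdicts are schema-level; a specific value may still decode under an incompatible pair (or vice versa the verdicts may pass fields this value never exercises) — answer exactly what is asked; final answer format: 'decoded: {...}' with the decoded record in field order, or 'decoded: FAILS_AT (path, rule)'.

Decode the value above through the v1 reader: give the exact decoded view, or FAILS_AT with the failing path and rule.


in Ticket below, arrows point writer -> reader
decode (reader v1):
  retries := null (not supplied -> null)
  verified := true
  duration := null (not supplied -> null)
  quantity := null (not supplied -> null)
  read fails at weight under R2 (unknown field)
  => FAILS_AT (weight, R2)
checking off the Ticket differences that do not matter here:
  field quantity in record Ticket: tag 8 changed to 32 -> matters for Ticket compatibility verdicts, not for this value's decode
  field verified in record Ticket: required changed to optional -> matters for Ticket compatibility verdicts, not for this value's decode
  field duration in record Ticket: type int32 changed to string -> matters for Ticket compatibility verdicts, not for this value's decode
  field retries in record Ticket: tag 3 changed to 27 -> matters for Ticket compatibility verdicts, not for this value's decode

decoded: FAILS_AT (weight, R2)


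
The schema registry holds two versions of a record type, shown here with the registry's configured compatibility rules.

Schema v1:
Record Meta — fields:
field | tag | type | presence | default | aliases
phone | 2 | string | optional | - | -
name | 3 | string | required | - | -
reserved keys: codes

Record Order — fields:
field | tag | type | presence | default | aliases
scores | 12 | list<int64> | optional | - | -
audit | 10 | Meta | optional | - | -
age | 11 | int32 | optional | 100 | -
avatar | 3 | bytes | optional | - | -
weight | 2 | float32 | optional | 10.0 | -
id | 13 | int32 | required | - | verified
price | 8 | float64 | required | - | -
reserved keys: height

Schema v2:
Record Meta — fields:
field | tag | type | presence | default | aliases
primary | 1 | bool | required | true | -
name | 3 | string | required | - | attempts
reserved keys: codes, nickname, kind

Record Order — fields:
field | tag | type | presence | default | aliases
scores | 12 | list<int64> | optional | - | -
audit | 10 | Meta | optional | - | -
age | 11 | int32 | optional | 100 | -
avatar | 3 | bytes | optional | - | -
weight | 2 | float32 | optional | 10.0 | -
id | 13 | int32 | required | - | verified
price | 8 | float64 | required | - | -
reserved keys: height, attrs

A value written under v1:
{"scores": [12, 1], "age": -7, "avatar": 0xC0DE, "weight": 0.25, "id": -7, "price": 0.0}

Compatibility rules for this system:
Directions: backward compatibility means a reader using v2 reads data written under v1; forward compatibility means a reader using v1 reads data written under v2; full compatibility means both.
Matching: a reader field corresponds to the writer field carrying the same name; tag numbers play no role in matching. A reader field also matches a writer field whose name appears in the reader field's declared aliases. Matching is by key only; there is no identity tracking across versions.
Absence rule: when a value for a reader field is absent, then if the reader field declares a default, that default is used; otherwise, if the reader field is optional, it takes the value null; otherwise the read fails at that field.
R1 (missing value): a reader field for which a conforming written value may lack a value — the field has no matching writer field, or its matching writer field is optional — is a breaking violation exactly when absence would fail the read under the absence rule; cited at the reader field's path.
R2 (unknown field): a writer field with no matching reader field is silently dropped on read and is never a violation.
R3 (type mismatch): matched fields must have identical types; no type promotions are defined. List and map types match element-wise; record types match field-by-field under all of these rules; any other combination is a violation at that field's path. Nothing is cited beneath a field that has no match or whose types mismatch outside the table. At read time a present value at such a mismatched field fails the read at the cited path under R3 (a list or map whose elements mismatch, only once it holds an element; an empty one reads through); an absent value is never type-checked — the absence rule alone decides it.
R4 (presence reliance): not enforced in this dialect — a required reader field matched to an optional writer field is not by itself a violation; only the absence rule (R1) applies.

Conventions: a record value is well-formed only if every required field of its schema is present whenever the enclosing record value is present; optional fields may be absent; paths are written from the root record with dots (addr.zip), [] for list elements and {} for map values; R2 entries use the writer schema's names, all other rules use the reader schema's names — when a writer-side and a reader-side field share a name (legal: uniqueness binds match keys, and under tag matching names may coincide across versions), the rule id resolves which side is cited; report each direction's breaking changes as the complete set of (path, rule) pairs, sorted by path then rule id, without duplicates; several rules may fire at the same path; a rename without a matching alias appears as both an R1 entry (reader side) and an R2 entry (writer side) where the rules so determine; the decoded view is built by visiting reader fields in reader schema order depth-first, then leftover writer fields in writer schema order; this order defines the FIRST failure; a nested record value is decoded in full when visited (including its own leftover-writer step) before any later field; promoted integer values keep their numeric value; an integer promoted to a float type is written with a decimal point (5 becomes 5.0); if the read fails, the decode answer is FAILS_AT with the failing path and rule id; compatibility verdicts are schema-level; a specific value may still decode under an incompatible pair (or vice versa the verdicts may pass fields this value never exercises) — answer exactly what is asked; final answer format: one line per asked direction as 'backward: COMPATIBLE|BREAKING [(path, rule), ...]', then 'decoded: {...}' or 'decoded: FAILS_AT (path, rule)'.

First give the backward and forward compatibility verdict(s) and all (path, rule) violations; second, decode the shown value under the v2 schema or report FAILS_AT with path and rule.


backward: COMPATIBLE []; forward: COMPATIBLE []; decoded: {"scores": [12, 1], "audit": null, "age": -7, "avatar": 0xC0DE, "weight": 0.25, "id": -7, "price": 0.0}

arrows below run writer -> reader for Order
backward on Order — v2 reading data written by v1:
  scores <- scores (list<int64> -> list<int64>, writer optional)
  audit <- audit (Meta -> Meta, writer optional)
  age <- age (int32 -> int32, writer optional)
  avatar <- avatar (bytes -> bytes, writer optional)
  weight <- weight (float32 -> float32, writer optional)
  id <- id (int32 -> int32, writer required)
  price <- price (float64 -> float64, writer required)
  audit.primary has no writer counterpart
  audit.name <- audit.name (string -> string, writer required)
  writer field audit.phone has no reader counterpart
  nothing fires on Order: backward is COMPATIBLE
forward on Order — v1 reading data written by v2:
  scores <- scores (list<int64> -> list<int64>, writer optional)
  audit <- audit (Meta -> Meta, writer optional)
  age <- age (int32 -> int32, writer optional)
  avatar <- avatar (bytes -> bytes, writer optional)
  weight <- weight (float32 -> float32, writer optional)
  id <- id (int32 -> int32, writer required)
  price <- price (float64 -> float64, writer required)
  audit.phone has no writer counterpart
  audit.name <- audit.name (string -> string, writer required)
  writer field audit.primary has no reader counterpart
  nothing fires on Order: forward is COMPATIBLE
decoding the Order value with the v2 reader:
  scores := [12, 1]
  audit := null (not supplied -> null)
  age := -7
  avatar := 0xC0DE
  weight := 0.25
  id := -7
  price := 0.0
  => decoded: {"scores": [12, 1], "audit": null, "age": -7, "avatar": 0xC0DE, "weight": 0.25, "id": -7, "price": 0.0}


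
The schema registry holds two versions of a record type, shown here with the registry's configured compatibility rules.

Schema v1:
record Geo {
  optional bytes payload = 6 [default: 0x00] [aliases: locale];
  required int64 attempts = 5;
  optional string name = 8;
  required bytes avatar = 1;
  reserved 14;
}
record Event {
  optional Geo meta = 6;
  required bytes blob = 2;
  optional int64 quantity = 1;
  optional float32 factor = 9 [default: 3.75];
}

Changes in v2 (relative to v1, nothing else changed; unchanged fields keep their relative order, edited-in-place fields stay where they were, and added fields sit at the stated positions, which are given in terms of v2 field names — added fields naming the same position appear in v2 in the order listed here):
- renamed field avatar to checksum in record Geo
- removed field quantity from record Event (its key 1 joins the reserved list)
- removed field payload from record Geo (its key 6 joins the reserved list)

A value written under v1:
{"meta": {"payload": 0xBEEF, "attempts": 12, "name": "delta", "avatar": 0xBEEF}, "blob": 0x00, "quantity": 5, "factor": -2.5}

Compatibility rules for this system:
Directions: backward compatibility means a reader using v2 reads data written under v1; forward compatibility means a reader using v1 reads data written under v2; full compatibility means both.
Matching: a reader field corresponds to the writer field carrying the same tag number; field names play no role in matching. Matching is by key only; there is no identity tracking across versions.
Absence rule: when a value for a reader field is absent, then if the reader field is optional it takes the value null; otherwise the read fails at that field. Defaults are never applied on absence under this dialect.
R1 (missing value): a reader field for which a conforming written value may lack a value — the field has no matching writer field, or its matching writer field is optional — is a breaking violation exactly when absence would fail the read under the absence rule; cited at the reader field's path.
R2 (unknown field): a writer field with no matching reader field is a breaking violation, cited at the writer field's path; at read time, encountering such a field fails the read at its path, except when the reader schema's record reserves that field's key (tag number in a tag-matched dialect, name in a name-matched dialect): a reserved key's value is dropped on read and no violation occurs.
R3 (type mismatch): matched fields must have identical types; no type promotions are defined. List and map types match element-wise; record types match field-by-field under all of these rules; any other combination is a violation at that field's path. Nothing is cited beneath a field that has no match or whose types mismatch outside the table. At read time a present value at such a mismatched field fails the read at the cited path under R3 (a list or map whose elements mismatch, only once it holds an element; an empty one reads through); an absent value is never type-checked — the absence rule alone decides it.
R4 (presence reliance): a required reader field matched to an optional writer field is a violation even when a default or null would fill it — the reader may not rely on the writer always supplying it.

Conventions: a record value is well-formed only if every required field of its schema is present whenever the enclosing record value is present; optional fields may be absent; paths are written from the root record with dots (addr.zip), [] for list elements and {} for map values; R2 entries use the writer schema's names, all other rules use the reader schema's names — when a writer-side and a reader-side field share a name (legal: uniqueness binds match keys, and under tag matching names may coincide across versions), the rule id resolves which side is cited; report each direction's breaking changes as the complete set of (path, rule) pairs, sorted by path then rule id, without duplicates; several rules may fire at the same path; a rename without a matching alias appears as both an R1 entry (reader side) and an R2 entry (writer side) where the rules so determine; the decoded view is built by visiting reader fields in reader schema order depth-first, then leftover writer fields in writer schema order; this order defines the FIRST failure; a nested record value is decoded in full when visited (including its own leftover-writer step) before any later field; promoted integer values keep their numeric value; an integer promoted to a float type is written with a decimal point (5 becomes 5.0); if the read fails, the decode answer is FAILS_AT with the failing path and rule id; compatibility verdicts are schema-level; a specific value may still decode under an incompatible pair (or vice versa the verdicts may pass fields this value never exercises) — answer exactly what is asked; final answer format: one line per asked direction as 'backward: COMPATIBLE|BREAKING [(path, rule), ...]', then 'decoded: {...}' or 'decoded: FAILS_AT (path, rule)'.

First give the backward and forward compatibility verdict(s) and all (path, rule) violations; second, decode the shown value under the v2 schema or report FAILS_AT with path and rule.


backward: COMPATIBLE []; forward: COMPATIBLE []; decoded: {"meta": {"attempts": 12, "name": "delta", "checksum": 0xBEEF}, "blob": 0x00, "factor": -2.5}

the writer's type comes first in each Event pair
backward analysis of Event with v2 as reader and v1 as writer:
  meta <- meta (Geo -> Geo, writer optional)
  blob <- blob (bytes -> bytes, writer required)
  factor <- factor (float32 -> float32, writer optional)
  leftover writer field: quantity
  meta.attempts <- meta.attempts (int64 -> int64, writer required)
  meta.name <- meta.name (string -> string, writer optional)
  meta.checksum <- meta.avatar (bytes -> bytes, writer required)
  leftover writer field: meta.payload
  nothing fires on Event: backward is COMPATIBLE
forward analysis of Event with v1 as reader and v2 as writer:
  meta <- meta (Geo -> Geo, writer optional)
  blob <- blob (bytes -> bytes, writer required)
  quantity has no writer counterpart
  factor <- factor (float32 -> float32, writer optional)
  meta.payload has no writer counterpart
  meta.attempts <- meta.attempts (int64 -> int64, writer required)
  meta.name <- meta.name (string -> string, writer optional)
  meta.avatar <- meta.checksum (bytes -> bytes, writer required)
  nothing fires on Event: forward is COMPATIBLE
decoding the Event value with the v2 reader:
  meta.attempts := 12
  meta.name := "delta"
  meta.checksum := 0xBEEF (from writer avatar)
  writer meta.payload: reserved -> dropped
  blob := 0x00
  factor := -2.5
  writer quantity: reserved -> dropped
  => decoded: {"meta": {"attempts": 12, "name": "delta", "checksum": 0xBEEF}, "blob": 0x00, "factor": -2.5}


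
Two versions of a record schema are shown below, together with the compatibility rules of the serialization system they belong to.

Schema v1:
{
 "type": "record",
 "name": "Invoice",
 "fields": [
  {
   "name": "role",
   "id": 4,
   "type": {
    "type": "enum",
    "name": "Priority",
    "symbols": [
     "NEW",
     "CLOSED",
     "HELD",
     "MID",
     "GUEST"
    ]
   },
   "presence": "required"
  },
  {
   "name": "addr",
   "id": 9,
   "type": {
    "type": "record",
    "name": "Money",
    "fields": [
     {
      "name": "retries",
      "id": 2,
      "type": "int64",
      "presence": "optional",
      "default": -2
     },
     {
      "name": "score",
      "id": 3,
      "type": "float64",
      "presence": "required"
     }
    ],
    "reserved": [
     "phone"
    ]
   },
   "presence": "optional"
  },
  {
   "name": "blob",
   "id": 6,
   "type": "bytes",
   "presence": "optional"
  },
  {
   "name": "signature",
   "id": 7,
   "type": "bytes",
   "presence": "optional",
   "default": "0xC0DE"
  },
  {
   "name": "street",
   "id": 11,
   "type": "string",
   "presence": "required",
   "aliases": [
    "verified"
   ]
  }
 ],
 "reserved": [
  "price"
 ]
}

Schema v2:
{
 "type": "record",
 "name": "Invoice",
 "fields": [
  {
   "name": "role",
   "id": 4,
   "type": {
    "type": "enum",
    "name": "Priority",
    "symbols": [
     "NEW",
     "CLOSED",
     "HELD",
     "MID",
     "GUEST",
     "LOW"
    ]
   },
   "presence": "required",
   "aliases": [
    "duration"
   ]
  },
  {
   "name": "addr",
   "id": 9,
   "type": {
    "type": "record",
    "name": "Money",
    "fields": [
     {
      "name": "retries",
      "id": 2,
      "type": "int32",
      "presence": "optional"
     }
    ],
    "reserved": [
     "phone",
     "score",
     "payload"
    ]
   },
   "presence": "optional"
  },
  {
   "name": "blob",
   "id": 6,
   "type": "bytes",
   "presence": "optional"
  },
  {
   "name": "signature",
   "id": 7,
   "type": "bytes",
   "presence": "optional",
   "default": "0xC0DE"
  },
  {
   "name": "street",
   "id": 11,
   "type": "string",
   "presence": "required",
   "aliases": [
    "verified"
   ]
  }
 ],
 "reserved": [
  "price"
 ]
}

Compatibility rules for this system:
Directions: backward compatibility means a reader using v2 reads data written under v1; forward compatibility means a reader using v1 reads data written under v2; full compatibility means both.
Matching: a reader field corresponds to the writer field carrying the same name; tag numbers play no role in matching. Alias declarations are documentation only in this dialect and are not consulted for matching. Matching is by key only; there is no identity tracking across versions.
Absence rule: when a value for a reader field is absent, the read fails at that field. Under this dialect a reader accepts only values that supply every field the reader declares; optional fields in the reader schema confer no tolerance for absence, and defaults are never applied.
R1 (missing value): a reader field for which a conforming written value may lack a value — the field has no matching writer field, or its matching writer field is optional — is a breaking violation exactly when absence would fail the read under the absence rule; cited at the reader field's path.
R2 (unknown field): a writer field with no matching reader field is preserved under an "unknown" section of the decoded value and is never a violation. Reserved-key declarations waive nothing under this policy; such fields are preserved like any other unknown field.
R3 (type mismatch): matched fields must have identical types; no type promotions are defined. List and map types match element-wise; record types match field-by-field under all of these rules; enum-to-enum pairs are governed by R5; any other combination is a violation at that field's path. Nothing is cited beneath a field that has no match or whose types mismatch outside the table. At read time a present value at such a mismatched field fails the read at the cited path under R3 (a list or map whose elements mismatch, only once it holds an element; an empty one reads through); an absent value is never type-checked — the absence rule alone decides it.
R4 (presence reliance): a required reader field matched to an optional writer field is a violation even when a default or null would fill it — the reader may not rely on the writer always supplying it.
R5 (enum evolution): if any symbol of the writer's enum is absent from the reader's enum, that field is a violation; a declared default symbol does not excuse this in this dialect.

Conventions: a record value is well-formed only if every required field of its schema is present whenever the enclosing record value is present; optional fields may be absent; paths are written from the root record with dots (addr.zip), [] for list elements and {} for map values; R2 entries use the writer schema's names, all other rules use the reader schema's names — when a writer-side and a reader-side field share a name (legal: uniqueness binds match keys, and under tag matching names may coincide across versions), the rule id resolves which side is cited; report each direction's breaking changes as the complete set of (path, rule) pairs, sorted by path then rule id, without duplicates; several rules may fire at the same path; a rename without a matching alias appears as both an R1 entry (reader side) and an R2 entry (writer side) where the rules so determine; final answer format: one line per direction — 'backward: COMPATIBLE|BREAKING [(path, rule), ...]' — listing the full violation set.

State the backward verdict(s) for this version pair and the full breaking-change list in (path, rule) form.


arrows below run writer -> reader for Invoice
checking backward for Invoice: reader v2 against writer v1:
  role: paired with writer role (Priority -> Priority; writer required)
  addr: paired with writer addr (Money -> Money; writer optional)
  blob: paired with writer blob (bytes -> bytes; writer optional)
  signature: paired with writer signature (bytes -> bytes; writer optional)
  street: paired with writer street (string -> string; writer required)
  addr.retries: paired with writer addr.retries (int64 -> int32; writer optional)
  addr.score (writer side), unknown to reader
  breaking: (addr, R1)
  breaking: (addr.retries, R1)
  breaking: (addr.retries, R3)
  breaking: (blob, R1)
  breaking: (signature, R1)
  => backward: BREAKING (5)
diffs on Invoice not affecting the asked answer:
  removed field score from record Money (its key "score" joins the reserved list) -> matters only for Invoice's forward compatibility — outside the asked direction
  enum Priority (field role in record Invoice): symbol LOW added -> matters only for Invoice's forward compatibility — outside the asked direction

backward: BREAKING [(addr, R1), (addr.retries, R1), (addr.retries, R3), (blob, R1), (signature, R1)]


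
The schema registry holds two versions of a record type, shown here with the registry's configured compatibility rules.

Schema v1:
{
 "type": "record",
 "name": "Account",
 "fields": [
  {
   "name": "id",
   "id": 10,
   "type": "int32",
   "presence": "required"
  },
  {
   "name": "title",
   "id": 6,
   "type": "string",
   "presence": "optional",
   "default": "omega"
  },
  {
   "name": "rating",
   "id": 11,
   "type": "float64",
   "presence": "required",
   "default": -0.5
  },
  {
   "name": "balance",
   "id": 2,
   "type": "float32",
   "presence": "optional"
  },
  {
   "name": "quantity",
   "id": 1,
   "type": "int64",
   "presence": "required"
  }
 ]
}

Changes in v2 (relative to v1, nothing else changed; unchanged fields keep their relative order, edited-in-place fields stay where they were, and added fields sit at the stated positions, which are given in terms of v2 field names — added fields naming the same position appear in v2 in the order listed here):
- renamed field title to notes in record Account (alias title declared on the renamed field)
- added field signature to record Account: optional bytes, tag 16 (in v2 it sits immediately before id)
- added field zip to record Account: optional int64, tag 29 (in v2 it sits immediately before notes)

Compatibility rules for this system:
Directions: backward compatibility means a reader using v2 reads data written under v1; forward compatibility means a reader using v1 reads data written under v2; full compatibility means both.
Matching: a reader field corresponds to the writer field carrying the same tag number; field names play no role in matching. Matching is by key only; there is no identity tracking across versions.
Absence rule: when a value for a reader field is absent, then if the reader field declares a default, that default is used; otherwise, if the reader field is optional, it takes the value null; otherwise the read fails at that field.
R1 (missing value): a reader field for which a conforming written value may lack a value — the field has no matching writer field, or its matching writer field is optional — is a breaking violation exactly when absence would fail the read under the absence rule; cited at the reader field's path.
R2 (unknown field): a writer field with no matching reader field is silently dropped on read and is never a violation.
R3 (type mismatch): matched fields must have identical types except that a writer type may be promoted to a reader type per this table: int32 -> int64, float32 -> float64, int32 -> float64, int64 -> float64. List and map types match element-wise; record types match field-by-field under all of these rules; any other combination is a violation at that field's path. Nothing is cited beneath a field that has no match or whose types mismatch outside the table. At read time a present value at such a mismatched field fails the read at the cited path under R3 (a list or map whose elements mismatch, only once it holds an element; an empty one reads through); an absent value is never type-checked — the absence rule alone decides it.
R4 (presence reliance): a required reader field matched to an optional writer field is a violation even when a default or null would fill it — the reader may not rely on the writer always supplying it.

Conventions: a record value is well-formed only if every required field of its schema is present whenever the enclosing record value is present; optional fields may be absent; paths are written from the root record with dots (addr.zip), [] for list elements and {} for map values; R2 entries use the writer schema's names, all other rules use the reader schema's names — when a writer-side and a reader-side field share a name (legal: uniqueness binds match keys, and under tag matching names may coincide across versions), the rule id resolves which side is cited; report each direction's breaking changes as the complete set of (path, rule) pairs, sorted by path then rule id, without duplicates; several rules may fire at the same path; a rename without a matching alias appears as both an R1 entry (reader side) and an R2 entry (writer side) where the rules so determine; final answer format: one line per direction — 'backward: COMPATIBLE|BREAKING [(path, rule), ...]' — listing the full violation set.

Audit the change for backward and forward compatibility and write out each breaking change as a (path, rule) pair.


backward: COMPATIBLE []; forward: COMPATIBLE []

in Account below, arrows point writer -> reader
checking backward for Account: reader v2 against writer v1:
  signature: no writer match
  id: paired with writer id (int32 -> int32; writer required)
  zip: no writer match
  notes: paired with writer title (string -> string; writer optional)
  rating: paired with writer rating (float64 -> float64; writer required)
  balance: paired with writer balance (float32 -> float32; writer optional)
  quantity: paired with writer quantity (int64 -> int64; writer required)
  => no violations; backward on Account: COMPATIBLE
checking forward for Account: reader v1 against writer v2:
  id: paired with writer id (int32 -> int32; writer required)
  title: paired with writer notes (string -> string; writer optional)
  rating: paired with writer rating (float64 -> float64; writer required)
  balance: paired with writer balance (float32 -> float32; writer optional)
  quantity: paired with writer quantity (int64 -> int64; writer required)
  writer signature: unknown to reader
  writer zip: unknown to reader
  => no violations; forward on Account: COMPATIBLE


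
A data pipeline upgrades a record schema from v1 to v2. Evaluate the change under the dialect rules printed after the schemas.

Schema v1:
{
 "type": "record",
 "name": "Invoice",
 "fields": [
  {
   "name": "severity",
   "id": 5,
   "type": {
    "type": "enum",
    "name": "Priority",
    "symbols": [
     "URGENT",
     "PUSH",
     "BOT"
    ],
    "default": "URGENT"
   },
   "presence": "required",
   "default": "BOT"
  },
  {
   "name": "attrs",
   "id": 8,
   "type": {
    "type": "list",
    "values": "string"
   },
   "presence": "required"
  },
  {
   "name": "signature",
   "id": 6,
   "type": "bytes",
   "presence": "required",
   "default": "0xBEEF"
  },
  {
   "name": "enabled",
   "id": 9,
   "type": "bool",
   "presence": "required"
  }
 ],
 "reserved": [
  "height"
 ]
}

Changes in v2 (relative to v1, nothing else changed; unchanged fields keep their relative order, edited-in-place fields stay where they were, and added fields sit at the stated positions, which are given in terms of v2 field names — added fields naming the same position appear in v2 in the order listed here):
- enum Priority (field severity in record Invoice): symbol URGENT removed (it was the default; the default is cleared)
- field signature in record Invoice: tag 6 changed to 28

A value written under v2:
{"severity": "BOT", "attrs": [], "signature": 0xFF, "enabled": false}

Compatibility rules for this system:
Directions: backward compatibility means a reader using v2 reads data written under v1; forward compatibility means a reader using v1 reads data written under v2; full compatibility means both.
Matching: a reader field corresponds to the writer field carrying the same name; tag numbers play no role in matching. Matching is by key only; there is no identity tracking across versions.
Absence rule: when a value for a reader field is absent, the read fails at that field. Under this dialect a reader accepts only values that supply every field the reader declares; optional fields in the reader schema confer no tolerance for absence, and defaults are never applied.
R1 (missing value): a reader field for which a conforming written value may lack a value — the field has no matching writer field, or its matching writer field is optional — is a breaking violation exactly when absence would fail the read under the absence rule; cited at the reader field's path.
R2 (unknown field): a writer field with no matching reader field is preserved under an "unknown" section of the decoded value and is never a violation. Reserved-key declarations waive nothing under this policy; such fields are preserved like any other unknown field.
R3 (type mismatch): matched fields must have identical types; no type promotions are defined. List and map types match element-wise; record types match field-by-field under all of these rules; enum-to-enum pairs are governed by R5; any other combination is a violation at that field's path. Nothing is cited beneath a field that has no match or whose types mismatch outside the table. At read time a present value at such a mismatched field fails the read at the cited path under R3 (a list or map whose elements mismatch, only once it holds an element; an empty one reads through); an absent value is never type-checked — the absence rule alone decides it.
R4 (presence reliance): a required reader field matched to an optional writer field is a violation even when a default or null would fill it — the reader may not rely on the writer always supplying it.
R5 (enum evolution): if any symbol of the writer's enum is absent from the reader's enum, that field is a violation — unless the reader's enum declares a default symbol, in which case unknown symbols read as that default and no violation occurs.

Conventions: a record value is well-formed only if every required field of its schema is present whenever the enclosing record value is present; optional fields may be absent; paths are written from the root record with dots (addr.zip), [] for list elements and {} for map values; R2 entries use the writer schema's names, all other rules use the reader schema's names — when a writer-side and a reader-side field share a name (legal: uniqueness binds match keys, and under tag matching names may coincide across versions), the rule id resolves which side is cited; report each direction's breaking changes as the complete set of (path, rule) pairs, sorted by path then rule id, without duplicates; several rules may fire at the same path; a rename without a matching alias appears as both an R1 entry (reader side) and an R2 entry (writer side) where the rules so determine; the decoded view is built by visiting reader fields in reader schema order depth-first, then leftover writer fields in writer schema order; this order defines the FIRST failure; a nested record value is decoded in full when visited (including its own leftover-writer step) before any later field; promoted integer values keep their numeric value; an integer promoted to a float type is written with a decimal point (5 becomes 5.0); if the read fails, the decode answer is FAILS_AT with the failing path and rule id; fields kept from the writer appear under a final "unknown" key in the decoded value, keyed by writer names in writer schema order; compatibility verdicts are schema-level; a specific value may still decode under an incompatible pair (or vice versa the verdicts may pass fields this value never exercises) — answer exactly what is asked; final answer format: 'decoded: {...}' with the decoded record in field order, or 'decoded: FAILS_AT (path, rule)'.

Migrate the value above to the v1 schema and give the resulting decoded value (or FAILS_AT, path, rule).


decoded: {"severity": "BOT", "attrs": [], "signature": 0xFF, "enabled": false}

the writer's type comes first in each Invoice pair
decoding the Invoice value with the v1 reader:
  severity := "BOT"
  attrs := []
  signature := 0xFF
  enabled := false
  => decoded: {"severity": "BOT", "attrs": [], "signature": 0xFF, "enabled": false}
ruling out the remaining Invoice differences:
  enum Priority (field severity in record Invoice): symbol URGENT removed (it was the default; the default is cleared) -> matters for Invoice compatibility verdicts, not for this value's decode
  field signature in record Invoice: tag 6 changed to 28 -> inert under this dialect — no rule fires on Invoice and the result does not move


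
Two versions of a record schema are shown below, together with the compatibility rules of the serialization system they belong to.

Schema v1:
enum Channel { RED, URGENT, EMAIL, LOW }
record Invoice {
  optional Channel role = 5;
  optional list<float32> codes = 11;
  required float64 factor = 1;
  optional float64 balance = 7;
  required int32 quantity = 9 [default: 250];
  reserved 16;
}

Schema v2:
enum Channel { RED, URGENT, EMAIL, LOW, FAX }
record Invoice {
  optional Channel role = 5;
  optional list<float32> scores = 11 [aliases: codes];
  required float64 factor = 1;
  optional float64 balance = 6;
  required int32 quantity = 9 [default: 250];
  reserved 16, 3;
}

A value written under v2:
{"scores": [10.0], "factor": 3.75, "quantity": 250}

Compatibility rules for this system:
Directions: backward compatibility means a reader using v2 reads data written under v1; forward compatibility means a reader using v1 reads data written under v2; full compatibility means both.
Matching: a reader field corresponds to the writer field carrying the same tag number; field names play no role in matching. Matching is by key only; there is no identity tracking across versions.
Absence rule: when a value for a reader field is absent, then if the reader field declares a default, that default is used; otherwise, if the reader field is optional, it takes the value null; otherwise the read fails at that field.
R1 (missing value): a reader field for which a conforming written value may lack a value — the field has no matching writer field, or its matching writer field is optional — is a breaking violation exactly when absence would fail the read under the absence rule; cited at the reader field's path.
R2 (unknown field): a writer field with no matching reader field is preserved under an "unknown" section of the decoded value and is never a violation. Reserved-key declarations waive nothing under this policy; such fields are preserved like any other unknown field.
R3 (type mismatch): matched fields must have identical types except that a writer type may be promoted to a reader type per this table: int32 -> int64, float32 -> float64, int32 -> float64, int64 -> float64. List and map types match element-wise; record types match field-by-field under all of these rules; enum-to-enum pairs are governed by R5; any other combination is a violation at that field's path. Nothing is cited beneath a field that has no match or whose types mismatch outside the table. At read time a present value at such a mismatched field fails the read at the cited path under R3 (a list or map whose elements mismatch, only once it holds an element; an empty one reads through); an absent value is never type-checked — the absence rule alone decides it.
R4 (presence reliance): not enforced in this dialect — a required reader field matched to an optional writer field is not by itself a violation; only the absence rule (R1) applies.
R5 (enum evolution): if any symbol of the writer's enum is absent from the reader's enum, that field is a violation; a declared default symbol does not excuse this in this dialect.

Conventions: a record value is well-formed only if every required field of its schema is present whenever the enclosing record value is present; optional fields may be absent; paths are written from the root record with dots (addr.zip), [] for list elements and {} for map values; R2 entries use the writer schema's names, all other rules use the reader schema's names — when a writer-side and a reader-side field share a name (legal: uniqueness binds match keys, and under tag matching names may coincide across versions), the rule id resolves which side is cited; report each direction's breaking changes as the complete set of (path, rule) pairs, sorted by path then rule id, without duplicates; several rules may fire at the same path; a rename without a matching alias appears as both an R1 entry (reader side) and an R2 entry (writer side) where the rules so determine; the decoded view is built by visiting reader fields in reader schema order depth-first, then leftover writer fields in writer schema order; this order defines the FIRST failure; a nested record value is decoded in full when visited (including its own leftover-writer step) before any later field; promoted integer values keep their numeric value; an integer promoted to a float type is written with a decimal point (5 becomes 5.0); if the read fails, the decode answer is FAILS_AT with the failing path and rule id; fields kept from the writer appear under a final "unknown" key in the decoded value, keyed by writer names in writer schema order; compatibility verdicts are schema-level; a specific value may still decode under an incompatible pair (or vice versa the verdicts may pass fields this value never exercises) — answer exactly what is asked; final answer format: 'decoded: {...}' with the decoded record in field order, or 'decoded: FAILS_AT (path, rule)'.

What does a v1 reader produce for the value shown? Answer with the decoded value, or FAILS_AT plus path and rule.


the writer's type comes first in each Invoice pair
decode walk for Invoice under reader schema v1:
  role := null (missing; optional => null)
  codes := [10.0] (from writer scores)
  factor := 3.75
  balance := null (missing; optional => null)
  quantity := 250
  => decoded: {"role": null, "codes": [10.0], "factor": 3.75, "balance": null, "quantity": 250}
diffs on Invoice not affecting the asked answer:
  enum Channel (field role in record Invoice): symbol FAX added -> changes Invoice's schema-level verdicts only — the decode of this value is the same
  field balance in record Invoice: tag 7 changed to 6 -> fires no rule on Invoice under this dialect and leaves the result unchanged
  renamed field codes to scores in record Invoice (alias codes declared on the renamed field) -> fires no rule on Invoice under this dialect and leaves the result unchanged

decoded: {"role": null, "codes": [10.0], "factor": 3.75, "balance": null, "quantity": 250}
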